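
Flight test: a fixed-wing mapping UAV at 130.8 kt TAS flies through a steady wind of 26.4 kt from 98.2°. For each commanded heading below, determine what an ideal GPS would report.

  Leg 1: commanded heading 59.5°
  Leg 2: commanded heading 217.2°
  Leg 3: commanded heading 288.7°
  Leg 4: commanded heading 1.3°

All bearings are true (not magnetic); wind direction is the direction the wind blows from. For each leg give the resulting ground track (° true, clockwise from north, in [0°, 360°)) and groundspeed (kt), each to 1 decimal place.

Leg 1: heading 59.5°; drift -8.5° → track 51.0°, groundspeed 111.4 kt
Leg 2: heading 217.2°; drift +9.1° → track 226.3°, groundspeed 145.4 kt
Leg 3: heading 288.7°; drift -1.8° → track 286.9°, groundspeed 156.8 kt
Leg 4: heading 1.3°; drift -11.1° → track 350.2°, groundspeed 136.5 kt

Leg 1: track=51.0°, groundspeed=111.4 kt
Leg 2: track=226.3°, groundspeed=145.4 kt
Leg 3: track=286.9°, groundspeed=156.8 kt
Leg 4: track=350.2°, groundspeed=136.5 kt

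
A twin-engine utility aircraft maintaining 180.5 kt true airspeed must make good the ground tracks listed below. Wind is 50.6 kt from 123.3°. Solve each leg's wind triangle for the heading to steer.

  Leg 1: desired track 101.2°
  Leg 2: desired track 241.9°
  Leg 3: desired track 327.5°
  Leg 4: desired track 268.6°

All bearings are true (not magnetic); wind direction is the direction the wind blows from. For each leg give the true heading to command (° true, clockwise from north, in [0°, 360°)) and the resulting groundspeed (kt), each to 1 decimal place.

Leg 1: desired track 101.2°; wind correction +6.1° → command heading 107.3°, groundspeed 132.6 kt
Leg 2: desired track 241.9°; wind correction -14.2° → command heading 227.7°, groundspeed 199.2 kt
Leg 3: desired track 327.5°; wind correction +6.6° → command heading 334.1°, groundspeed 225.5 kt
Leg 4: desired track 268.6°; wind correction -9.2° → command heading 259.4°, groundspeed 219.8 kt

Leg 1: heading=107.3°, groundspeed=132.6 kt
Leg 2: heading=227.7°, groundspeed=199.2 kt
Leg 3: heading=334.1°, groundspeed=225.5 kt
Leg 4: heading=259.4°, groundspeed=219.8 kt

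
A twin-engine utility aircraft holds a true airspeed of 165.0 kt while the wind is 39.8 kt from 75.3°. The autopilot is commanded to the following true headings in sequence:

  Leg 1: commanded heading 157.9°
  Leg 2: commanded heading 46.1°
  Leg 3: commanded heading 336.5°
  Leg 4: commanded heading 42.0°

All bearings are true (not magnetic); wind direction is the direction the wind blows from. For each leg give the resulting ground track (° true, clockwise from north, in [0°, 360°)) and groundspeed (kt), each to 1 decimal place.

Leg 1: track=171.8°, groundspeed=164.7 kt
Leg 2: track=37.6°, groundspeed=131.7 kt
Leg 3: track=323.6°, groundspeed=175.6 kt
Leg 4: track=32.6°, groundspeed=133.5 kt

Leg 1: heading 157.9°; drift +13.9° → track 171.8°, groundspeed 164.7 kt
Leg 2: heading 46.1°; drift -8.5° → track 37.6°, groundspeed 131.7 kt
Leg 3: heading 336.5°; drift -12.9° → track 323.6°, groundspeed 175.6 kt
Leg 4: heading 42.0°; drift -9.4° → track 32.6°, groundspeed 133.5 kt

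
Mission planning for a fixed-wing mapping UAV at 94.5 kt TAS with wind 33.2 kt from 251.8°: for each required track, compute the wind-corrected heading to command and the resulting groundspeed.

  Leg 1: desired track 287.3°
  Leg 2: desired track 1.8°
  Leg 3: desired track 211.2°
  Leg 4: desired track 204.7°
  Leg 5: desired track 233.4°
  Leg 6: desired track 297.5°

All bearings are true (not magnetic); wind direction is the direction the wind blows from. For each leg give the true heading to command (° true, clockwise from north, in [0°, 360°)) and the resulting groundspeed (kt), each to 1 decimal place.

Leg 1: desired track 287.3°; wind correction -11.8° → command heading 275.5°, groundspeed 65.5 kt
Leg 2: desired track 1.8°; wind correction -19.3° → command heading 342.5°, groundspeed 100.6 kt
Leg 3: desired track 211.2°; wind correction +13.2° → command heading 224.4°, groundspeed 66.8 kt
Leg 4: desired track 204.7°; wind correction +14.9° → command heading 219.6°, groundspeed 68.7 kt
Leg 5: desired track 233.4°; wind correction +6.4° → command heading 239.8°, groundspeed 62.4 kt
Leg 6: desired track 297.5°; wind correction -14.6° → command heading 282.9°, groundspeed 68.3 kt

Leg 1: heading=275.5°, groundspeed=65.5 kt
Leg 2: heading=342.5°, groundspeed=100.6 kt
Leg 3: heading=224.4°, groundspeed=66.8 kt
Leg 4: heading=219.6°, groundspeed=68.7 kt
Leg 5: heading=239.8°, groundspeed=62.4 kt
Leg 6: heading=282.9°, groundspeed=68.3 kt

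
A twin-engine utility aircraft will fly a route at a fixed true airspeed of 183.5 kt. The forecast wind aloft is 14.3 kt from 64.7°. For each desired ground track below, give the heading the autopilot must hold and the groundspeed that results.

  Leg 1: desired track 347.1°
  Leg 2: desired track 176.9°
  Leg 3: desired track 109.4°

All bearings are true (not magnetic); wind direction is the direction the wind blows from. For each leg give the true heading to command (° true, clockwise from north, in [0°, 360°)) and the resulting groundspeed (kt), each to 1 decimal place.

Leg 1: desired track 347.1°; wind correction +4.4° → command heading 351.5°, groundspeed 179.9 kt
Leg 2: desired track 176.9°; wind correction -4.1° → command heading 172.8°, groundspeed 188.4 kt
Leg 3: desired track 109.4°; wind correction -3.1° → command heading 106.3°, groundspeed 173.1 kt

Leg 1: heading=351.5°, groundspeed=179.9 kt
Leg 2: heading=172.8°, groundspeed=188.4 kt
Leg 3: heading=106.3°, groundspeed=173.1 kt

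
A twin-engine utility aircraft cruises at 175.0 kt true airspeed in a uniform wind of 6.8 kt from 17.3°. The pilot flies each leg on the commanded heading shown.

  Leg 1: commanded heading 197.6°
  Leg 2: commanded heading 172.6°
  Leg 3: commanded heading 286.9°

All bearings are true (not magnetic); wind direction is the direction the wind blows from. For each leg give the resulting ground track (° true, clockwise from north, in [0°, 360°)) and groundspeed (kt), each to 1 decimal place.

Leg 1: track=197.6°, groundspeed=181.8 kt
Leg 2: track=173.5°, groundspeed=181.2 kt
Leg 3: track=284.7°, groundspeed=175.2 kt

Leg 1: heading 197.6°; drift +0.0° → track 197.6°, groundspeed 181.8 kt
Leg 2: heading 172.6°; drift +0.9° → track 173.5°, groundspeed 181.2 kt
Leg 3: heading 286.9°; drift -2.2° → track 284.7°, groundspeed 175.2 kt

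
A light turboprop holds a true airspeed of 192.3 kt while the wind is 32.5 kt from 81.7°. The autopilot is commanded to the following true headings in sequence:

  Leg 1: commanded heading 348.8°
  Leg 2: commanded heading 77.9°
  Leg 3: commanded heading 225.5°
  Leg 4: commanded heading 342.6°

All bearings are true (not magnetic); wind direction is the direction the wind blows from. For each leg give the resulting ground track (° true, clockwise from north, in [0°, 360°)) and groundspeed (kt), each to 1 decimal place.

Leg 1: track=339.3°, groundspeed=196.6 kt
Leg 2: track=77.1°, groundspeed=159.9 kt
Leg 3: track=230.5°, groundspeed=219.4 kt
Leg 4: track=333.4°, groundspeed=200.0 kt

Leg 1: heading 348.8°; drift -9.5° → track 339.3°, groundspeed 196.6 kt
Leg 2: heading 77.9°; drift -0.8° → track 77.1°, groundspeed 159.9 kt
Leg 3: heading 225.5°; drift +5.0° → track 230.5°, groundspeed 219.4 kt
Leg 4: heading 342.6°; drift -9.2° → track 333.4°, groundspeed 200.0 kt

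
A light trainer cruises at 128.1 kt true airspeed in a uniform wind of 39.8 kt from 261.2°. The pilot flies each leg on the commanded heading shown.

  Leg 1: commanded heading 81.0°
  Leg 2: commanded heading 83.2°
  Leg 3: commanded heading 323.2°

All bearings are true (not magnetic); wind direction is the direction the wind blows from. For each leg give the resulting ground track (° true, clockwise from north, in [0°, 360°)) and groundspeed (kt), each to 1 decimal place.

Leg 1: track=81.0°, groundspeed=167.9 kt
Leg 2: track=82.7°, groundspeed=167.9 kt
Leg 3: track=341.0°, groundspeed=114.9 kt

Leg 1: heading 81.0°; drift +0.0° → track 81.0°, groundspeed 167.9 kt
Leg 2: heading 83.2°; drift -0.5° → track 82.7°, groundspeed 167.9 kt
Leg 3: heading 323.2°; drift +17.8° → track 341.0°, groundspeed 114.9 kt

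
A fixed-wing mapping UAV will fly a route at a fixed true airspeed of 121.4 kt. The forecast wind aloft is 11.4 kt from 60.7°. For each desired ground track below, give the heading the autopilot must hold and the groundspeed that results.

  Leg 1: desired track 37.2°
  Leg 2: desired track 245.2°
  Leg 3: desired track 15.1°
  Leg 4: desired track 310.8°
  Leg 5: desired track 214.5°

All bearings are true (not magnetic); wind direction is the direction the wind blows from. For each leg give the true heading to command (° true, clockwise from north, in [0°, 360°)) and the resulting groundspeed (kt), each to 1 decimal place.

Leg 1: desired track 37.2°; wind correction +2.1° → command heading 39.3°, groundspeed 110.9 kt
Leg 2: desired track 245.2°; wind correction +0.4° → command heading 245.6°, groundspeed 132.8 kt
Leg 3: desired track 15.1°; wind correction +3.8° → command heading 18.9°, groundspeed 113.2 kt
Leg 4: desired track 310.8°; wind correction +5.1° → command heading 315.9°, groundspeed 124.8 kt
Leg 5: desired track 214.5°; wind correction -2.4° → command heading 212.1°, groundspeed 131.5 kt

Leg 1: heading=39.3°, groundspeed=110.9 kt
Leg 2: heading=245.6°, groundspeed=132.8 kt
Leg 3: heading=18.9°, groundspeed=113.2 kt
Leg 4: heading=315.9°, groundspeed=124.8 kt
Leg 5: heading=212.1°, groundspeed=131.5 kt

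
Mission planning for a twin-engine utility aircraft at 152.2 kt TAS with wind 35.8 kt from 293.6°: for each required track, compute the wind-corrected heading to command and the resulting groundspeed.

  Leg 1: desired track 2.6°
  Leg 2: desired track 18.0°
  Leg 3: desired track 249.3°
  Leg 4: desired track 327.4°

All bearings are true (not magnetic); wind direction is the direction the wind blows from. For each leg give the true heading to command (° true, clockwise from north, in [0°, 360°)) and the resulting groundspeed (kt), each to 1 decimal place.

Leg 1: desired track 2.6°; wind correction -12.7° → command heading 349.9°, groundspeed 135.7 kt
Leg 2: desired track 18.0°; wind correction -13.5° → command heading 4.5°, groundspeed 144.5 kt
Leg 3: desired track 249.3°; wind correction +9.5° → command heading 258.8°, groundspeed 124.5 kt
Leg 4: desired track 327.4°; wind correction -7.5° → command heading 319.9°, groundspeed 121.1 kt

Leg 1: heading=349.9°, groundspeed=135.7 kt
Leg 2: heading=4.5°, groundspeed=144.5 kt
Leg 3: heading=258.8°, groundspeed=124.5 kt
Leg 4: heading=319.9°, groundspeed=121.1 kt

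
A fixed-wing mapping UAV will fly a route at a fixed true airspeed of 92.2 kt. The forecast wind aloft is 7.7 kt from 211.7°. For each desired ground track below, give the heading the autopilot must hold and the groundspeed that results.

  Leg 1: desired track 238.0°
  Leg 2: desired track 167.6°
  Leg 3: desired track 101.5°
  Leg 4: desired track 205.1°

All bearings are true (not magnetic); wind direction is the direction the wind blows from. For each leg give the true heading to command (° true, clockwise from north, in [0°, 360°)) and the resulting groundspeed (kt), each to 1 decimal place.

Leg 1: desired track 238.0°; wind correction -2.1° → command heading 235.9°, groundspeed 85.2 kt
Leg 2: desired track 167.6°; wind correction +3.3° → command heading 170.9°, groundspeed 86.5 kt
Leg 3: desired track 101.5°; wind correction +4.5° → command heading 106.0°, groundspeed 94.6 kt
Leg 4: desired track 205.1°; wind correction +0.5° → command heading 205.6°, groundspeed 84.5 kt

Leg 1: heading=235.9°, groundspeed=85.2 kt
Leg 2: heading=170.9°, groundspeed=86.5 kt
Leg 3: heading=106.0°, groundspeed=94.6 kt
Leg 4: heading=205.6°, groundspeed=84.5 kt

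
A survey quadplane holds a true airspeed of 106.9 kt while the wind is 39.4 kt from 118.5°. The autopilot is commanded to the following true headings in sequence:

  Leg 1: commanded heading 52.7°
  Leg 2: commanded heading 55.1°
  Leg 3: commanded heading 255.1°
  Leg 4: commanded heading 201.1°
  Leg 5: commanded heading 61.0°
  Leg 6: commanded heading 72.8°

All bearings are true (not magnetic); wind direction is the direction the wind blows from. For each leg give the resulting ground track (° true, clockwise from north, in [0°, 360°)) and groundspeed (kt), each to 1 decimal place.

Leg 1: track=31.1°, groundspeed=97.6 kt
Leg 2: track=33.6°, groundspeed=96.0 kt
Leg 3: track=266.4°, groundspeed=138.2 kt
Leg 4: track=222.1°, groundspeed=109.1 kt
Leg 5: track=39.8°, groundspeed=91.9 kt
Leg 6: track=53.2°, groundspeed=84.2 kt

Leg 1: heading 52.7°; drift -21.6° → track 31.1°, groundspeed 97.6 kt
Leg 2: heading 55.1°; drift -21.5° → track 33.6°, groundspeed 96.0 kt
Leg 3: heading 255.1°; drift +11.3° → track 266.4°, groundspeed 138.2 kt
Leg 4: heading 201.1°; drift +21.0° → track 222.1°, groundspeed 109.1 kt
Leg 5: heading 61.0°; drift -21.2° → track 39.8°, groundspeed 91.9 kt
Leg 6: heading 72.8°; drift -19.6° → track 53.2°, groundspeed 84.2 kt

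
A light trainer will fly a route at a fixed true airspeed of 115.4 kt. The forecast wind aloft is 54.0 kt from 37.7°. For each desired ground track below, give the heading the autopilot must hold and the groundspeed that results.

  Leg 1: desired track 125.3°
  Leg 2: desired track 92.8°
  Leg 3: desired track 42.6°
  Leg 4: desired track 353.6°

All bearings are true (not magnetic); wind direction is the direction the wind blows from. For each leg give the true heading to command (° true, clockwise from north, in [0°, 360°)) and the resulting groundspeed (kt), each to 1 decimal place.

Leg 1: heading=97.4°, groundspeed=99.7 kt
Leg 2: heading=70.2°, groundspeed=75.7 kt
Leg 3: heading=40.3°, groundspeed=61.5 kt
Leg 4: heading=12.6°, groundspeed=70.3 kt

Leg 1: desired track 125.3°; wind correction -27.9° → command heading 97.4°, groundspeed 99.7 kt
Leg 2: desired track 92.8°; wind correction -22.6° → command heading 70.2°, groundspeed 75.7 kt
Leg 3: desired track 42.6°; wind correction -2.3° → command heading 40.3°, groundspeed 61.5 kt
Leg 4: desired track 353.6°; wind correction +19.0° → command heading 12.6°, groundspeed 70.3 kt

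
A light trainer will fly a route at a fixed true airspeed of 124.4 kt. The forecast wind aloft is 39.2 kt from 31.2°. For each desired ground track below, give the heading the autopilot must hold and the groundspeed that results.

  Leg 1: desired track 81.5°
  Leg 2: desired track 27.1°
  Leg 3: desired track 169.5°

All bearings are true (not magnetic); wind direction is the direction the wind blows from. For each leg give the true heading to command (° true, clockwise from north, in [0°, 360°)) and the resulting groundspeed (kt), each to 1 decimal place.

Leg 1: desired track 81.5°; wind correction -14.0° → command heading 67.5°, groundspeed 95.6 kt
Leg 2: desired track 27.1°; wind correction +1.3° → command heading 28.4°, groundspeed 85.3 kt
Leg 3: desired track 169.5°; wind correction -12.1° → command heading 157.4°, groundspeed 150.9 kt

Leg 1: heading=67.5°, groundspeed=95.6 kt
Leg 2: heading=28.4°, groundspeed=85.3 kt
Leg 3: heading=157.4°, groundspeed=150.9 kt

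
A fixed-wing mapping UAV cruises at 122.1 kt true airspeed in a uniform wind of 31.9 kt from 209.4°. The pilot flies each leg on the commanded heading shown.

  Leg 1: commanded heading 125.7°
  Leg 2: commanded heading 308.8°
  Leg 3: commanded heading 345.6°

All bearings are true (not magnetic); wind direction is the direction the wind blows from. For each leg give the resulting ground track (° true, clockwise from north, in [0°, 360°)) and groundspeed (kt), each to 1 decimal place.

Leg 1: heading 125.7°; drift -15.0° → track 110.7°, groundspeed 122.8 kt
Leg 2: heading 308.8°; drift +13.9° → track 322.7°, groundspeed 131.1 kt
Leg 3: heading 345.6°; drift +8.7° → track 354.3°, groundspeed 146.8 kt

Leg 1: track=110.7°, groundspeed=122.8 kt
Leg 2: track=322.7°, groundspeed=131.1 kt
Leg 3: track=354.3°, groundspeed=146.8 kt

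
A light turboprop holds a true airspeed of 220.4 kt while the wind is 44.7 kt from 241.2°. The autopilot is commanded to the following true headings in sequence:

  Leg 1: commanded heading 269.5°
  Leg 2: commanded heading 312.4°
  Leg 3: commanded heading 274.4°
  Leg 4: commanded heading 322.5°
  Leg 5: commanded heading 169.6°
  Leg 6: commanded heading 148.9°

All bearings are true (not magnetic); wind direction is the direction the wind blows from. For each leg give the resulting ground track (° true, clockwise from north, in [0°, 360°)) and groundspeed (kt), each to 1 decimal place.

Leg 1: heading 269.5°; drift +6.7° → track 276.2°, groundspeed 182.3 kt
Leg 2: heading 312.4°; drift +11.6° → track 324.0°, groundspeed 210.3 kt
Leg 3: heading 274.4°; drift +7.6° → track 282.0°, groundspeed 184.6 kt
Leg 4: heading 322.5°; drift +11.7° → track 334.2°, groundspeed 218.2 kt
Leg 5: heading 169.6°; drift -11.6° → track 158.0°, groundspeed 210.6 kt
Leg 6: heading 148.9°; drift -11.4° → track 137.5°, groundspeed 226.6 kt

Leg 1: track=276.2°, groundspeed=182.3 kt
Leg 2: track=324.0°, groundspeed=210.3 kt
Leg 3: track=282.0°, groundspeed=184.6 kt
Leg 4: track=334.2°, groundspeed=218.2 kt
Leg 5: track=158.0°, groundspeed=210.6 kt
Leg 6: track=137.5°, groundspeed=226.6 kt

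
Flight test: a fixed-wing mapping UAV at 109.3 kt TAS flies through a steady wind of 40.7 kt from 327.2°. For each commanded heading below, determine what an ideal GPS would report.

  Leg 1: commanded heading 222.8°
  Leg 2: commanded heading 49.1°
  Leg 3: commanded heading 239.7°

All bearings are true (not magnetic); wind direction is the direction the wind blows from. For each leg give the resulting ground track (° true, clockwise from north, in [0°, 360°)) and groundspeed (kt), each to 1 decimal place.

Leg 1: heading 222.8°; drift -18.3° → track 204.5°, groundspeed 125.8 kt
Leg 2: heading 49.1°; drift +21.3° → track 70.4°, groundspeed 111.1 kt
Leg 3: heading 239.7°; drift -20.7° → track 219.0°, groundspeed 115.0 kt

Leg 1: track=204.5°, groundspeed=125.8 kt
Leg 2: track=70.4°, groundspeed=111.1 kt
Leg 3: track=219.0°, groundspeed=115.0 kt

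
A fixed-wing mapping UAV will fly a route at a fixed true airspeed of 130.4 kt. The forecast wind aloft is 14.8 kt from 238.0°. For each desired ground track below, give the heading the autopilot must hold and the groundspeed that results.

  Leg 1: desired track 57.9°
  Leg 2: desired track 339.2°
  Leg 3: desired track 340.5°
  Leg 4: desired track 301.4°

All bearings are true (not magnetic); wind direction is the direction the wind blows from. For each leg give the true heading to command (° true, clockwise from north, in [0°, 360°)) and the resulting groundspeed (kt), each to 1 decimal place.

Leg 1: heading=57.9°, groundspeed=145.2 kt
Leg 2: heading=332.8°, groundspeed=132.5 kt
Leg 3: heading=334.1°, groundspeed=132.8 kt
Leg 4: heading=295.6°, groundspeed=123.1 kt

Leg 1: desired track 57.9°; wind correction +0.0° → command heading 57.9°, groundspeed 145.2 kt
Leg 2: desired track 339.2°; wind correction -6.4° → command heading 332.8°, groundspeed 132.5 kt
Leg 3: desired track 340.5°; wind correction -6.4° → command heading 334.1°, groundspeed 132.8 kt
Leg 4: desired track 301.4°; wind correction -5.8° → command heading 295.6°, groundspeed 123.1 kt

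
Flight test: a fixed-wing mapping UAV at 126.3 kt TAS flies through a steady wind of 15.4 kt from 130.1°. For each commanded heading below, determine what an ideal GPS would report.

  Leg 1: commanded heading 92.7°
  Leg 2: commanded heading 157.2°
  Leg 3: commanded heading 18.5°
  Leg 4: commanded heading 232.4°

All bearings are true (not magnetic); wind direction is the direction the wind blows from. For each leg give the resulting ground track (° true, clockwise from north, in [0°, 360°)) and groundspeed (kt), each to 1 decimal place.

Leg 1: track=88.0°, groundspeed=114.4 kt
Leg 2: track=160.8°, groundspeed=112.8 kt
Leg 3: track=12.3°, groundspeed=132.7 kt
Leg 4: track=239.0°, groundspeed=130.5 kt

Leg 1: heading 92.7°; drift -4.7° → track 88.0°, groundspeed 114.4 kt
Leg 2: heading 157.2°; drift +3.6° → track 160.8°, groundspeed 112.8 kt
Leg 3: heading 18.5°; drift -6.2° → track 12.3°, groundspeed 132.7 kt
Leg 4: heading 232.4°; drift +6.6° → track 239.0°, groundspeed 130.5 kt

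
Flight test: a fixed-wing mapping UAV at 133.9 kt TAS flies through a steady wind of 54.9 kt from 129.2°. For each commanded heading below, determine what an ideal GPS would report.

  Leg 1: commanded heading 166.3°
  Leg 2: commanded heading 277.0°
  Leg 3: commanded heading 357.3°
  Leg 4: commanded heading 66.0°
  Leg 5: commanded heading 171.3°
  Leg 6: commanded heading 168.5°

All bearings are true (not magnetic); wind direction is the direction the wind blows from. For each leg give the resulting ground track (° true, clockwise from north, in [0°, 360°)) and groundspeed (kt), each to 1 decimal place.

Leg 1: track=186.5°, groundspeed=96.0 kt
Leg 2: track=286.2°, groundspeed=182.7 kt
Leg 3: track=343.8°, groundspeed=175.4 kt
Leg 4: track=41.8°, groundspeed=119.6 kt
Leg 5: track=192.9°, groundspeed=100.2 kt
Leg 6: track=189.3°, groundspeed=97.8 kt

Leg 1: heading 166.3°; drift +20.2° → track 186.5°, groundspeed 96.0 kt
Leg 2: heading 277.0°; drift +9.2° → track 286.2°, groundspeed 182.7 kt
Leg 3: heading 357.3°; drift -13.5° → track 343.8°, groundspeed 175.4 kt
Leg 4: heading 66.0°; drift -24.2° → track 41.8°, groundspeed 119.6 kt
Leg 5: heading 171.3°; drift +21.6° → track 192.9°, groundspeed 100.2 kt
Leg 6: heading 168.5°; drift +20.8° → track 189.3°, groundspeed 97.8 kt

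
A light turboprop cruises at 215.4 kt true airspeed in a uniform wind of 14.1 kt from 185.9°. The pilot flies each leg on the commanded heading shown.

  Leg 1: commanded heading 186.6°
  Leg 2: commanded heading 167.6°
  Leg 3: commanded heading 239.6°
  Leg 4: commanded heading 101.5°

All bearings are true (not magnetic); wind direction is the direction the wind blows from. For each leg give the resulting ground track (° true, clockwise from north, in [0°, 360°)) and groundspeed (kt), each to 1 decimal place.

Leg 1: heading 186.6°; drift +0.0° → track 186.6°, groundspeed 201.3 kt
Leg 2: heading 167.6°; drift -1.3° → track 166.3°, groundspeed 202.1 kt
Leg 3: heading 239.6°; drift +3.1° → track 242.7°, groundspeed 207.4 kt
Leg 4: heading 101.5°; drift -3.8° → track 97.7°, groundspeed 214.5 kt

Leg 1: track=186.6°, groundspeed=201.3 kt
Leg 2: track=166.3°, groundspeed=202.1 kt
Leg 3: track=242.7°, groundspeed=207.4 kt
Leg 4: track=97.7°, groundspeed=214.5 kt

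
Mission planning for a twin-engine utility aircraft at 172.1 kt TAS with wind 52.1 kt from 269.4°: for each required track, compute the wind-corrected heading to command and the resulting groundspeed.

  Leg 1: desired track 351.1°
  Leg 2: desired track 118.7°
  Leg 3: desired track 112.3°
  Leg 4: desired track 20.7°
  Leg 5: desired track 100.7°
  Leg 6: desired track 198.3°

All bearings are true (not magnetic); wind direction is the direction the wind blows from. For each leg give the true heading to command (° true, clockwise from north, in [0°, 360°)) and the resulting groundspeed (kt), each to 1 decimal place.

Leg 1: desired track 351.1°; wind correction -17.4° → command heading 333.7°, groundspeed 156.7 kt
Leg 2: desired track 118.7°; wind correction +8.5° → command heading 127.2°, groundspeed 215.6 kt
Leg 3: desired track 112.3°; wind correction +6.8° → command heading 119.1°, groundspeed 218.9 kt
Leg 4: desired track 20.7°; wind correction -16.4° → command heading 4.3°, groundspeed 184.0 kt
Leg 5: desired track 100.7°; wind correction +3.4° → command heading 104.1°, groundspeed 222.9 kt
Leg 6: desired track 198.3°; wind correction +16.6° → command heading 214.9°, groundspeed 148.0 kt

Leg 1: heading=333.7°, groundspeed=156.7 kt
Leg 2: heading=127.2°, groundspeed=215.6 kt
Leg 3: heading=119.1°, groundspeed=218.9 kt
Leg 4: heading=4.3°, groundspeed=184.0 kt
Leg 5: heading=104.1°, groundspeed=222.9 kt
Leg 6: heading=214.9°, groundspeed=148.0 kt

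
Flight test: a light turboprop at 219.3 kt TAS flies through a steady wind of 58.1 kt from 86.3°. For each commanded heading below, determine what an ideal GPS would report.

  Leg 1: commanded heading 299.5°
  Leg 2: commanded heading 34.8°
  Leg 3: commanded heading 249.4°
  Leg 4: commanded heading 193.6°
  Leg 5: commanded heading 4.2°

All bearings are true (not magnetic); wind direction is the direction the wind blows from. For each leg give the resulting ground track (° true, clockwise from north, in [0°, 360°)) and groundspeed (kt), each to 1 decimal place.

Leg 1: heading 299.5°; drift -6.8° → track 292.7°, groundspeed 269.8 kt
Leg 2: heading 34.8°; drift -13.9° → track 20.9°, groundspeed 188.7 kt
Leg 3: heading 249.4°; drift +3.5° → track 252.9°, groundspeed 275.4 kt
Leg 4: heading 193.6°; drift +13.2° → track 206.8°, groundspeed 243.0 kt
Leg 5: heading 4.2°; drift -15.2° → track 349.0°, groundspeed 219.0 kt

Leg 1: track=292.7°, groundspeed=269.8 kt
Leg 2: track=20.9°, groundspeed=188.7 kt
Leg 3: track=252.9°, groundspeed=275.4 kt
Leg 4: track=206.8°, groundspeed=243.0 kt
Leg 5: track=349.0°, groundspeed=219.0 kt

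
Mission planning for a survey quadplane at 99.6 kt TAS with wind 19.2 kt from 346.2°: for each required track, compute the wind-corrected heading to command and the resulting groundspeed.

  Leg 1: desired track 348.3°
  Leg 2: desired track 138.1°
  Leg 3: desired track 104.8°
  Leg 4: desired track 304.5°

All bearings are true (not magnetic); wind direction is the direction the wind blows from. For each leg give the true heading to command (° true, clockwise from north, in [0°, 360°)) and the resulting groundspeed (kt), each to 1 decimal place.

Leg 1: heading=347.9°, groundspeed=80.4 kt
Leg 2: heading=132.9°, groundspeed=116.1 kt
Leg 3: heading=95.1°, groundspeed=107.4 kt
Leg 4: heading=311.9°, groundspeed=84.4 kt

Leg 1: desired track 348.3°; wind correction -0.4° → command heading 347.9°, groundspeed 80.4 kt
Leg 2: desired track 138.1°; wind correction -5.2° → command heading 132.9°, groundspeed 116.1 kt
Leg 3: desired track 104.8°; wind correction -9.7° → command heading 95.1°, groundspeed 107.4 kt
Leg 4: desired track 304.5°; wind correction +7.4° → command heading 311.9°, groundspeed 84.4 kt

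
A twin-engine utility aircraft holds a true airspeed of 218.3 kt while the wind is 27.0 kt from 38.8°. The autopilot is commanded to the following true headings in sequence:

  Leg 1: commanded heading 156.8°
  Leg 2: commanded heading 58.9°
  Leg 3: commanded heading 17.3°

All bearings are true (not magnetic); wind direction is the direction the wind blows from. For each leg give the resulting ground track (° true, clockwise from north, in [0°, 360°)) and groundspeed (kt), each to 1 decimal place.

Leg 1: track=162.7°, groundspeed=232.2 kt
Leg 2: track=61.7°, groundspeed=193.2 kt
Leg 3: track=14.4°, groundspeed=193.4 kt

Leg 1: heading 156.8°; drift +5.9° → track 162.7°, groundspeed 232.2 kt
Leg 2: heading 58.9°; drift +2.8° → track 61.7°, groundspeed 193.2 kt
Leg 3: heading 17.3°; drift -2.9° → track 14.4°, groundspeed 193.4 kt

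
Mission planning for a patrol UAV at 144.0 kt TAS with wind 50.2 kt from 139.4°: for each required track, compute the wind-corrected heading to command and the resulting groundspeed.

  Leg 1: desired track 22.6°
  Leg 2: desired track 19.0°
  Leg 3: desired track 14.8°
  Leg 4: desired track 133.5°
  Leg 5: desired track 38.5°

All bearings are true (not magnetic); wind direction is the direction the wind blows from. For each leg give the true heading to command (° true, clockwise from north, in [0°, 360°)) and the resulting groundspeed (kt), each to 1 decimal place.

Leg 1: desired track 22.6°; wind correction +18.1° → command heading 40.7°, groundspeed 159.5 kt
Leg 2: desired track 19.0°; wind correction +17.5° → command heading 36.5°, groundspeed 162.7 kt
Leg 3: desired track 14.8°; wind correction +16.7° → command heading 31.5°, groundspeed 166.4 kt
Leg 4: desired track 133.5°; wind correction +2.1° → command heading 135.6°, groundspeed 94.0 kt
Leg 5: desired track 38.5°; wind correction +20.0° → command heading 58.5°, groundspeed 144.8 kt

Leg 1: heading=40.7°, groundspeed=159.5 kt
Leg 2: heading=36.5°, groundspeed=162.7 kt
Leg 3: heading=31.5°, groundspeed=166.4 kt
Leg 4: heading=135.6°, groundspeed=94.0 kt
Leg 5: heading=58.5°, groundspeed=144.8 kt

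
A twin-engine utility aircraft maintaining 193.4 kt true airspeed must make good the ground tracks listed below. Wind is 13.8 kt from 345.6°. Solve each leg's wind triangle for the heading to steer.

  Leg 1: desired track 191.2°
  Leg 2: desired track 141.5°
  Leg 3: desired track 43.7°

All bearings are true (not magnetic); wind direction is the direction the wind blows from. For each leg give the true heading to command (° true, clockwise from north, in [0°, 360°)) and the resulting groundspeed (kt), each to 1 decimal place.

Leg 1: desired track 191.2°; wind correction +1.8° → command heading 193.0°, groundspeed 205.8 kt
Leg 2: desired track 141.5°; wind correction -1.7° → command heading 139.8°, groundspeed 205.9 kt
Leg 3: desired track 43.7°; wind correction -3.5° → command heading 40.2°, groundspeed 185.8 kt

Leg 1: heading=193.0°, groundspeed=205.8 kt
Leg 2: heading=139.8°, groundspeed=205.9 kt
Leg 3: heading=40.2°, groundspeed=185.8 kt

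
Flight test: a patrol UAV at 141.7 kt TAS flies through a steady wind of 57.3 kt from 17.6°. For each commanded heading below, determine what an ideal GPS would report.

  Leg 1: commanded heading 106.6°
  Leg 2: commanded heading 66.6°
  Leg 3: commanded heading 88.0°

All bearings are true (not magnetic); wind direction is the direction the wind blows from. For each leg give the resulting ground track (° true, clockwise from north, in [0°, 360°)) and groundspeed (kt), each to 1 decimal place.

Leg 1: heading 106.6°; drift +22.2° → track 128.8°, groundspeed 151.9 kt
Leg 2: heading 66.6°; drift +22.6° → track 89.2°, groundspeed 112.7 kt
Leg 3: heading 88.0°; drift +23.8° → track 111.8°, groundspeed 133.8 kt

Leg 1: track=128.8°, groundspeed=151.9 kt
Leg 2: track=89.2°, groundspeed=112.7 kt
Leg 3: track=111.8°, groundspeed=133.8 kt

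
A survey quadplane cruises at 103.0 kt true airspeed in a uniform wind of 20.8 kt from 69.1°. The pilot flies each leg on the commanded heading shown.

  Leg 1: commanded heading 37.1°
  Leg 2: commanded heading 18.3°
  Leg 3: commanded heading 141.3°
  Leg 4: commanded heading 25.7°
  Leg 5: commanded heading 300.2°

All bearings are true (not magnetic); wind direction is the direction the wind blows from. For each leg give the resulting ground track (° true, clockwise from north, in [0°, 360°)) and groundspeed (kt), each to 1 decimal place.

Leg 1: track=29.7°, groundspeed=86.1 kt
Leg 2: track=8.1°, groundspeed=91.3 kt
Leg 3: track=152.9°, groundspeed=98.6 kt
Leg 4: track=16.5°, groundspeed=89.0 kt
Leg 5: track=292.3°, groundspeed=117.2 kt

Leg 1: heading 37.1°; drift -7.4° → track 29.7°, groundspeed 86.1 kt
Leg 2: heading 18.3°; drift -10.2° → track 8.1°, groundspeed 91.3 kt
Leg 3: heading 141.3°; drift +11.6° → track 152.9°, groundspeed 98.6 kt
Leg 4: heading 25.7°; drift -9.2° → track 16.5°, groundspeed 89.0 kt
Leg 5: heading 300.2°; drift -7.9° → track 292.3°, groundspeed 117.2 kt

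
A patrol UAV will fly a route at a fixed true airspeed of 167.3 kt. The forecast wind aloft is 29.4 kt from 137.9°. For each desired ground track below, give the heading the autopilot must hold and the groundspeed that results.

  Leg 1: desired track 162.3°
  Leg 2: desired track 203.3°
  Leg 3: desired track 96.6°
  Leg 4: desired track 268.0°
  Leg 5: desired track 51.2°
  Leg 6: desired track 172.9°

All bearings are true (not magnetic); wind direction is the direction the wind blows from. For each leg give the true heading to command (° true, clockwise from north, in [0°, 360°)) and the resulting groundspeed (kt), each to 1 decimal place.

Leg 1: heading=158.1°, groundspeed=140.1 kt
Leg 2: heading=194.1°, groundspeed=152.9 kt
Leg 3: heading=103.3°, groundspeed=144.1 kt
Leg 4: heading=260.3°, groundspeed=184.7 kt
Leg 5: heading=61.3°, groundspeed=163.0 kt
Leg 6: heading=167.1°, groundspeed=142.4 kt

Leg 1: desired track 162.3°; wind correction -4.2° → command heading 158.1°, groundspeed 140.1 kt
Leg 2: desired track 203.3°; wind correction -9.2° → command heading 194.1°, groundspeed 152.9 kt
Leg 3: desired track 96.6°; wind correction +6.7° → command heading 103.3°, groundspeed 144.1 kt
Leg 4: desired track 268.0°; wind correction -7.7° → command heading 260.3°, groundspeed 184.7 kt
Leg 5: desired track 51.2°; wind correction +10.1° → command heading 61.3°, groundspeed 163.0 kt
Leg 6: desired track 172.9°; wind correction -5.8° → command heading 167.1°, groundspeed 142.4 kt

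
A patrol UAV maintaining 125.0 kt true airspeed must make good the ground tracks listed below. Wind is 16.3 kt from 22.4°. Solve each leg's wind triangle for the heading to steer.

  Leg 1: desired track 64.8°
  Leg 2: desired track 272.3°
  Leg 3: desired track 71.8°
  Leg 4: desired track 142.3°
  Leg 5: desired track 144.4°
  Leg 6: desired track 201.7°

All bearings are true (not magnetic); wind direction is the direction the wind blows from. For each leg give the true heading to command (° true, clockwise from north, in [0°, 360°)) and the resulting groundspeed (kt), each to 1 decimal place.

Leg 1: heading=59.8°, groundspeed=112.5 kt
Leg 2: heading=279.3°, groundspeed=129.7 kt
Leg 3: heading=66.1°, groundspeed=113.8 kt
Leg 4: heading=135.8°, groundspeed=132.3 kt
Leg 5: heading=138.1°, groundspeed=132.9 kt
Leg 6: heading=201.6°, groundspeed=141.3 kt

Leg 1: desired track 64.8°; wind correction -5.0° → command heading 59.8°, groundspeed 112.5 kt
Leg 2: desired track 272.3°; wind correction +7.0° → command heading 279.3°, groundspeed 129.7 kt
Leg 3: desired track 71.8°; wind correction -5.7° → command heading 66.1°, groundspeed 113.8 kt
Leg 4: desired track 142.3°; wind correction -6.5° → command heading 135.8°, groundspeed 132.3 kt
Leg 5: desired track 144.4°; wind correction -6.3° → command heading 138.1°, groundspeed 132.9 kt
Leg 6: desired track 201.7°; wind correction -0.1° → command heading 201.6°, groundspeed 141.3 kt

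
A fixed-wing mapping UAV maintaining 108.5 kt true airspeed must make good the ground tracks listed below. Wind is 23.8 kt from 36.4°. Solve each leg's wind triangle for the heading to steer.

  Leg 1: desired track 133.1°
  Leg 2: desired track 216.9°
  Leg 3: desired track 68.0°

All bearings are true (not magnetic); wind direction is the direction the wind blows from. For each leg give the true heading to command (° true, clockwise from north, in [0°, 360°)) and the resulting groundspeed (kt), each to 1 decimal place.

Leg 1: heading=120.5°, groundspeed=108.7 kt
Leg 2: heading=217.0°, groundspeed=132.3 kt
Leg 3: heading=61.4°, groundspeed=87.5 kt

Leg 1: desired track 133.1°; wind correction -12.6° → command heading 120.5°, groundspeed 108.7 kt
Leg 2: desired track 216.9°; wind correction +0.1° → command heading 217.0°, groundspeed 132.3 kt
Leg 3: desired track 68.0°; wind correction -6.6° → command heading 61.4°, groundspeed 87.5 kt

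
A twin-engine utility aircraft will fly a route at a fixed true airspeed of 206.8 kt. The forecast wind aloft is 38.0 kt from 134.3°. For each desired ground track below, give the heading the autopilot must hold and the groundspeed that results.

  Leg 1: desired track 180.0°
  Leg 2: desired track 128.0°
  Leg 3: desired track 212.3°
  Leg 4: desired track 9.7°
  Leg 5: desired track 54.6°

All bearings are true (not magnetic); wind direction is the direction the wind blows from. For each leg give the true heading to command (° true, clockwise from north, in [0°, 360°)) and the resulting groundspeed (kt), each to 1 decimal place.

Leg 1: heading=172.4°, groundspeed=178.5 kt
Leg 2: heading=129.2°, groundspeed=169.0 kt
Leg 3: heading=201.9°, groundspeed=195.5 kt
Leg 4: heading=18.4°, groundspeed=226.0 kt
Leg 5: heading=65.0°, groundspeed=196.6 kt

Leg 1: desired track 180.0°; wind correction -7.6° → command heading 172.4°, groundspeed 178.5 kt
Leg 2: desired track 128.0°; wind correction +1.2° → command heading 129.2°, groundspeed 169.0 kt
Leg 3: desired track 212.3°; wind correction -10.4° → command heading 201.9°, groundspeed 195.5 kt
Leg 4: desired track 9.7°; wind correction +8.7° → command heading 18.4°, groundspeed 226.0 kt
Leg 5: desired track 54.6°; wind correction +10.4° → command heading 65.0°, groundspeed 196.6 kt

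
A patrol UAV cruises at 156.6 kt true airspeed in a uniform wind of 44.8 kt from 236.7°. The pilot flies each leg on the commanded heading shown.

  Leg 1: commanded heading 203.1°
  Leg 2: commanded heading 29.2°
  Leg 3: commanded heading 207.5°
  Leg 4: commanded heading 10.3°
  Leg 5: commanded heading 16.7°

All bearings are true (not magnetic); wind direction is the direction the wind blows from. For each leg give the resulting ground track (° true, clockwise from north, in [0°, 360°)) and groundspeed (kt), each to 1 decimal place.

Leg 1: heading 203.1°; drift -11.7° → track 191.4°, groundspeed 121.8 kt
Leg 2: heading 29.2°; drift +6.0° → track 35.2°, groundspeed 197.4 kt
Leg 3: heading 207.5°; drift -10.5° → track 197.0°, groundspeed 119.5 kt
Leg 4: heading 10.3°; drift +9.8° → track 20.1°, groundspeed 190.3 kt
Leg 5: heading 16.7°; drift +8.6° → track 25.3°, groundspeed 193.1 kt

Leg 1: track=191.4°, groundspeed=121.8 kt
Leg 2: track=35.2°, groundspeed=197.4 kt
Leg 3: track=197.0°, groundspeed=119.5 kt
Leg 4: track=20.1°, groundspeed=190.3 kt
Leg 5: track=25.3°, groundspeed=193.1 kt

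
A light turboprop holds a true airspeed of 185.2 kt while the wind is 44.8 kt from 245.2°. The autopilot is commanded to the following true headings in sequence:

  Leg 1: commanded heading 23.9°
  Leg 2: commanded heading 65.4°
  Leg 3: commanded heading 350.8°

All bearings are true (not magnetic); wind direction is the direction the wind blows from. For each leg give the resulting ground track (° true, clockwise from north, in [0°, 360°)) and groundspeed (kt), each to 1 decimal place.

Leg 1: track=31.6°, groundspeed=220.8 kt
Leg 2: track=65.4°, groundspeed=230.0 kt
Leg 3: track=3.1°, groundspeed=201.9 kt

Leg 1: heading 23.9°; drift +7.7° → track 31.6°, groundspeed 220.8 kt
Leg 2: heading 65.4°; drift +0.0° → track 65.4°, groundspeed 230.0 kt
Leg 3: heading 350.8°; drift +12.3° → track 3.1°, groundspeed 201.9 kt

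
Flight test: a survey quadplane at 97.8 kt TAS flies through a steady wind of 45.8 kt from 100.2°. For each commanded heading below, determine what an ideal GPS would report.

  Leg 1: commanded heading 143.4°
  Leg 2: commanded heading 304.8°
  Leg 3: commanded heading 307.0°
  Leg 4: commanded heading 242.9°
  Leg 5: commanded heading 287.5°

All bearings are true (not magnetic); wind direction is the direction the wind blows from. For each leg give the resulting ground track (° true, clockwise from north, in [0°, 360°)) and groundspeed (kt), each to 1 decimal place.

Leg 1: heading 143.4°; drift +26.0° → track 169.4°, groundspeed 71.6 kt
Leg 2: heading 304.8°; drift -7.8° → track 297.0°, groundspeed 140.7 kt
Leg 3: heading 307.0°; drift -8.5° → track 298.5°, groundspeed 140.2 kt
Leg 4: heading 242.9°; drift +11.7° → track 254.6°, groundspeed 137.1 kt
Leg 5: heading 287.5°; drift -2.3° → track 285.2°, groundspeed 143.3 kt

Leg 1: track=169.4°, groundspeed=71.6 kt
Leg 2: track=297.0°, groundspeed=140.7 kt
Leg 3: track=298.5°, groundspeed=140.2 kt
Leg 4: track=254.6°, groundspeed=137.1 kt
Leg 5: track=285.2°, groundspeed=143.3 kt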